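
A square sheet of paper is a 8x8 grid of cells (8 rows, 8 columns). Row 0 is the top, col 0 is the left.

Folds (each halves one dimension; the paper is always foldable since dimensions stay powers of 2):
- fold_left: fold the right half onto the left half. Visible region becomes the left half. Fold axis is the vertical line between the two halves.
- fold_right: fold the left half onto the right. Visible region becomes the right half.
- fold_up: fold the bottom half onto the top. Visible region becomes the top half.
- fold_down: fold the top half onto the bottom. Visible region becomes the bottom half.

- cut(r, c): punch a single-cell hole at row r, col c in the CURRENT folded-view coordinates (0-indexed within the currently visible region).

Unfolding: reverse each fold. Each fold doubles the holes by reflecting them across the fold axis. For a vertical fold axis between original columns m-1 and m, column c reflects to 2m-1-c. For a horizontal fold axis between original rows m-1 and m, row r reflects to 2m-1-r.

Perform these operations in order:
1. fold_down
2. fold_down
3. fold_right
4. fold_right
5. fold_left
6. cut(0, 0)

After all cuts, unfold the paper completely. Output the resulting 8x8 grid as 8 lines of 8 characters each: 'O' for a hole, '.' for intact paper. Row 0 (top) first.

Answer: ........
OOOOOOOO
OOOOOOOO
........
........
OOOOOOOO
OOOOOOOO
........

Derivation:
Op 1 fold_down: fold axis h@4; visible region now rows[4,8) x cols[0,8) = 4x8
Op 2 fold_down: fold axis h@6; visible region now rows[6,8) x cols[0,8) = 2x8
Op 3 fold_right: fold axis v@4; visible region now rows[6,8) x cols[4,8) = 2x4
Op 4 fold_right: fold axis v@6; visible region now rows[6,8) x cols[6,8) = 2x2
Op 5 fold_left: fold axis v@7; visible region now rows[6,8) x cols[6,7) = 2x1
Op 6 cut(0, 0): punch at orig (6,6); cuts so far [(6, 6)]; region rows[6,8) x cols[6,7) = 2x1
Unfold 1 (reflect across v@7): 2 holes -> [(6, 6), (6, 7)]
Unfold 2 (reflect across v@6): 4 holes -> [(6, 4), (6, 5), (6, 6), (6, 7)]
Unfold 3 (reflect across v@4): 8 holes -> [(6, 0), (6, 1), (6, 2), (6, 3), (6, 4), (6, 5), (6, 6), (6, 7)]
Unfold 4 (reflect across h@6): 16 holes -> [(5, 0), (5, 1), (5, 2), (5, 3), (5, 4), (5, 5), (5, 6), (5, 7), (6, 0), (6, 1), (6, 2), (6, 3), (6, 4), (6, 5), (6, 6), (6, 7)]
Unfold 5 (reflect across h@4): 32 holes -> [(1, 0), (1, 1), (1, 2), (1, 3), (1, 4), (1, 5), (1, 6), (1, 7), (2, 0), (2, 1), (2, 2), (2, 3), (2, 4), (2, 5), (2, 6), (2, 7), (5, 0), (5, 1), (5, 2), (5, 3), (5, 4), (5, 5), (5, 6), (5, 7), (6, 0), (6, 1), (6, 2), (6, 3), (6, 4), (6, 5), (6, 6), (6, 7)]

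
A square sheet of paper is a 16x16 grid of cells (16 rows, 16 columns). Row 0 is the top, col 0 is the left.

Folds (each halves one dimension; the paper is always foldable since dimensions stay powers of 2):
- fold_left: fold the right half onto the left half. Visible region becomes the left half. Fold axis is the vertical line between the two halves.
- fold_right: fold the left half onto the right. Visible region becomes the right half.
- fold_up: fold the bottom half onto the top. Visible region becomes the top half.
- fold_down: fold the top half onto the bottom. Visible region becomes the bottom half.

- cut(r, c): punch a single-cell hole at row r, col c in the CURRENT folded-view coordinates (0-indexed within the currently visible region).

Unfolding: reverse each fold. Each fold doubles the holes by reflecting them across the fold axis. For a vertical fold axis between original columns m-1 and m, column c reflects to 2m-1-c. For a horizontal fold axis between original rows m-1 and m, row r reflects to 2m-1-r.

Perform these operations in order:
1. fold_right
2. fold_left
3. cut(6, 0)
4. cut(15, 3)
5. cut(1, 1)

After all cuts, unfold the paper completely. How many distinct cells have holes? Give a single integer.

Op 1 fold_right: fold axis v@8; visible region now rows[0,16) x cols[8,16) = 16x8
Op 2 fold_left: fold axis v@12; visible region now rows[0,16) x cols[8,12) = 16x4
Op 3 cut(6, 0): punch at orig (6,8); cuts so far [(6, 8)]; region rows[0,16) x cols[8,12) = 16x4
Op 4 cut(15, 3): punch at orig (15,11); cuts so far [(6, 8), (15, 11)]; region rows[0,16) x cols[8,12) = 16x4
Op 5 cut(1, 1): punch at orig (1,9); cuts so far [(1, 9), (6, 8), (15, 11)]; region rows[0,16) x cols[8,12) = 16x4
Unfold 1 (reflect across v@12): 6 holes -> [(1, 9), (1, 14), (6, 8), (6, 15), (15, 11), (15, 12)]
Unfold 2 (reflect across v@8): 12 holes -> [(1, 1), (1, 6), (1, 9), (1, 14), (6, 0), (6, 7), (6, 8), (6, 15), (15, 3), (15, 4), (15, 11), (15, 12)]

Answer: 12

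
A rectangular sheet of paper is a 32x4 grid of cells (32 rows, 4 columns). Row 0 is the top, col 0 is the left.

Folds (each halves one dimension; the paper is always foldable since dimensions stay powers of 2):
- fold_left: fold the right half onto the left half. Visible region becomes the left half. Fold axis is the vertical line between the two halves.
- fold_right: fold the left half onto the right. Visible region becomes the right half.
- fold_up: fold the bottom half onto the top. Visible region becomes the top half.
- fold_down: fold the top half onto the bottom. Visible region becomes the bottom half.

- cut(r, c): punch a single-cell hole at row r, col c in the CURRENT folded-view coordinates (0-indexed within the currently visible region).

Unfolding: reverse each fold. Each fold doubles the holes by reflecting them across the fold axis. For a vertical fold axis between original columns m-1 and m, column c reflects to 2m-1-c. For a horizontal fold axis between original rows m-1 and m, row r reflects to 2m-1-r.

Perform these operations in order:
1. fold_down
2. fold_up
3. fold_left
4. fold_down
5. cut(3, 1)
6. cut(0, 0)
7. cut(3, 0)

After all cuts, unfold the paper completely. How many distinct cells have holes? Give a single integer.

Op 1 fold_down: fold axis h@16; visible region now rows[16,32) x cols[0,4) = 16x4
Op 2 fold_up: fold axis h@24; visible region now rows[16,24) x cols[0,4) = 8x4
Op 3 fold_left: fold axis v@2; visible region now rows[16,24) x cols[0,2) = 8x2
Op 4 fold_down: fold axis h@20; visible region now rows[20,24) x cols[0,2) = 4x2
Op 5 cut(3, 1): punch at orig (23,1); cuts so far [(23, 1)]; region rows[20,24) x cols[0,2) = 4x2
Op 6 cut(0, 0): punch at orig (20,0); cuts so far [(20, 0), (23, 1)]; region rows[20,24) x cols[0,2) = 4x2
Op 7 cut(3, 0): punch at orig (23,0); cuts so far [(20, 0), (23, 0), (23, 1)]; region rows[20,24) x cols[0,2) = 4x2
Unfold 1 (reflect across h@20): 6 holes -> [(16, 0), (16, 1), (19, 0), (20, 0), (23, 0), (23, 1)]
Unfold 2 (reflect across v@2): 12 holes -> [(16, 0), (16, 1), (16, 2), (16, 3), (19, 0), (19, 3), (20, 0), (20, 3), (23, 0), (23, 1), (23, 2), (23, 3)]
Unfold 3 (reflect across h@24): 24 holes -> [(16, 0), (16, 1), (16, 2), (16, 3), (19, 0), (19, 3), (20, 0), (20, 3), (23, 0), (23, 1), (23, 2), (23, 3), (24, 0), (24, 1), (24, 2), (24, 3), (27, 0), (27, 3), (28, 0), (28, 3), (31, 0), (31, 1), (31, 2), (31, 3)]
Unfold 4 (reflect across h@16): 48 holes -> [(0, 0), (0, 1), (0, 2), (0, 3), (3, 0), (3, 3), (4, 0), (4, 3), (7, 0), (7, 1), (7, 2), (7, 3), (8, 0), (8, 1), (8, 2), (8, 3), (11, 0), (11, 3), (12, 0), (12, 3), (15, 0), (15, 1), (15, 2), (15, 3), (16, 0), (16, 1), (16, 2), (16, 3), (19, 0), (19, 3), (20, 0), (20, 3), (23, 0), (23, 1), (23, 2), (23, 3), (24, 0), (24, 1), (24, 2), (24, 3), (27, 0), (27, 3), (28, 0), (28, 3), (31, 0), (31, 1), (31, 2), (31, 3)]

Answer: 48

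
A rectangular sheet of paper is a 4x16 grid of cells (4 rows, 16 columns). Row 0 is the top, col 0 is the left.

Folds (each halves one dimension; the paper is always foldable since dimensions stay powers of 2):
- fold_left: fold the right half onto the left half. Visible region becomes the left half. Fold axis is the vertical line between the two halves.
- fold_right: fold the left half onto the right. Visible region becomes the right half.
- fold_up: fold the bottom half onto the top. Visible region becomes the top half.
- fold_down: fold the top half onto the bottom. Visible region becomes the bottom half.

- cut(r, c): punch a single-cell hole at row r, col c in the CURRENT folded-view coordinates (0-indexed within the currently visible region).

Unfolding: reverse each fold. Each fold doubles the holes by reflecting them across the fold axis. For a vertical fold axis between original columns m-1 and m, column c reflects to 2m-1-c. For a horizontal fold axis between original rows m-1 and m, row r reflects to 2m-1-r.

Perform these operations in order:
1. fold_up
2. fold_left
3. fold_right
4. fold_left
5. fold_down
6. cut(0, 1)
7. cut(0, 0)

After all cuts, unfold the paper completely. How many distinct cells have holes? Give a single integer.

Op 1 fold_up: fold axis h@2; visible region now rows[0,2) x cols[0,16) = 2x16
Op 2 fold_left: fold axis v@8; visible region now rows[0,2) x cols[0,8) = 2x8
Op 3 fold_right: fold axis v@4; visible region now rows[0,2) x cols[4,8) = 2x4
Op 4 fold_left: fold axis v@6; visible region now rows[0,2) x cols[4,6) = 2x2
Op 5 fold_down: fold axis h@1; visible region now rows[1,2) x cols[4,6) = 1x2
Op 6 cut(0, 1): punch at orig (1,5); cuts so far [(1, 5)]; region rows[1,2) x cols[4,6) = 1x2
Op 7 cut(0, 0): punch at orig (1,4); cuts so far [(1, 4), (1, 5)]; region rows[1,2) x cols[4,6) = 1x2
Unfold 1 (reflect across h@1): 4 holes -> [(0, 4), (0, 5), (1, 4), (1, 5)]
Unfold 2 (reflect across v@6): 8 holes -> [(0, 4), (0, 5), (0, 6), (0, 7), (1, 4), (1, 5), (1, 6), (1, 7)]
Unfold 3 (reflect across v@4): 16 holes -> [(0, 0), (0, 1), (0, 2), (0, 3), (0, 4), (0, 5), (0, 6), (0, 7), (1, 0), (1, 1), (1, 2), (1, 3), (1, 4), (1, 5), (1, 6), (1, 7)]
Unfold 4 (reflect across v@8): 32 holes -> [(0, 0), (0, 1), (0, 2), (0, 3), (0, 4), (0, 5), (0, 6), (0, 7), (0, 8), (0, 9), (0, 10), (0, 11), (0, 12), (0, 13), (0, 14), (0, 15), (1, 0), (1, 1), (1, 2), (1, 3), (1, 4), (1, 5), (1, 6), (1, 7), (1, 8), (1, 9), (1, 10), (1, 11), (1, 12), (1, 13), (1, 14), (1, 15)]
Unfold 5 (reflect across h@2): 64 holes -> [(0, 0), (0, 1), (0, 2), (0, 3), (0, 4), (0, 5), (0, 6), (0, 7), (0, 8), (0, 9), (0, 10), (0, 11), (0, 12), (0, 13), (0, 14), (0, 15), (1, 0), (1, 1), (1, 2), (1, 3), (1, 4), (1, 5), (1, 6), (1, 7), (1, 8), (1, 9), (1, 10), (1, 11), (1, 12), (1, 13), (1, 14), (1, 15), (2, 0), (2, 1), (2, 2), (2, 3), (2, 4), (2, 5), (2, 6), (2, 7), (2, 8), (2, 9), (2, 10), (2, 11), (2, 12), (2, 13), (2, 14), (2, 15), (3, 0), (3, 1), (3, 2), (3, 3), (3, 4), (3, 5), (3, 6), (3, 7), (3, 8), (3, 9), (3, 10), (3, 11), (3, 12), (3, 13), (3, 14), (3, 15)]

Answer: 64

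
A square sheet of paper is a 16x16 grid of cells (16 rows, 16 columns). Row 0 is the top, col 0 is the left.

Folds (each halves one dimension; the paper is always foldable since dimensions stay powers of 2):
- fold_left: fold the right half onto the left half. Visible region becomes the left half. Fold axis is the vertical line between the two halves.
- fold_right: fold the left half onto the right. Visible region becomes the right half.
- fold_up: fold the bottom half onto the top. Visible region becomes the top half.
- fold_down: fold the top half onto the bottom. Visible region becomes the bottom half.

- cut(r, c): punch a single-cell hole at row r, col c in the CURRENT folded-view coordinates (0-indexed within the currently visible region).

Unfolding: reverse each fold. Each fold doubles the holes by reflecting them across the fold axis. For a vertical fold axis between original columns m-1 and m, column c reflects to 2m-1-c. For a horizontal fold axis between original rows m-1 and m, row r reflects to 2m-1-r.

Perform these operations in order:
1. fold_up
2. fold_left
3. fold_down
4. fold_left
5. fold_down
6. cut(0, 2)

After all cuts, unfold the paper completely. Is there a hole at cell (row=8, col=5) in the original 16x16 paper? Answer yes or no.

Op 1 fold_up: fold axis h@8; visible region now rows[0,8) x cols[0,16) = 8x16
Op 2 fold_left: fold axis v@8; visible region now rows[0,8) x cols[0,8) = 8x8
Op 3 fold_down: fold axis h@4; visible region now rows[4,8) x cols[0,8) = 4x8
Op 4 fold_left: fold axis v@4; visible region now rows[4,8) x cols[0,4) = 4x4
Op 5 fold_down: fold axis h@6; visible region now rows[6,8) x cols[0,4) = 2x4
Op 6 cut(0, 2): punch at orig (6,2); cuts so far [(6, 2)]; region rows[6,8) x cols[0,4) = 2x4
Unfold 1 (reflect across h@6): 2 holes -> [(5, 2), (6, 2)]
Unfold 2 (reflect across v@4): 4 holes -> [(5, 2), (5, 5), (6, 2), (6, 5)]
Unfold 3 (reflect across h@4): 8 holes -> [(1, 2), (1, 5), (2, 2), (2, 5), (5, 2), (5, 5), (6, 2), (6, 5)]
Unfold 4 (reflect across v@8): 16 holes -> [(1, 2), (1, 5), (1, 10), (1, 13), (2, 2), (2, 5), (2, 10), (2, 13), (5, 2), (5, 5), (5, 10), (5, 13), (6, 2), (6, 5), (6, 10), (6, 13)]
Unfold 5 (reflect across h@8): 32 holes -> [(1, 2), (1, 5), (1, 10), (1, 13), (2, 2), (2, 5), (2, 10), (2, 13), (5, 2), (5, 5), (5, 10), (5, 13), (6, 2), (6, 5), (6, 10), (6, 13), (9, 2), (9, 5), (9, 10), (9, 13), (10, 2), (10, 5), (10, 10), (10, 13), (13, 2), (13, 5), (13, 10), (13, 13), (14, 2), (14, 5), (14, 10), (14, 13)]
Holes: [(1, 2), (1, 5), (1, 10), (1, 13), (2, 2), (2, 5), (2, 10), (2, 13), (5, 2), (5, 5), (5, 10), (5, 13), (6, 2), (6, 5), (6, 10), (6, 13), (9, 2), (9, 5), (9, 10), (9, 13), (10, 2), (10, 5), (10, 10), (10, 13), (13, 2), (13, 5), (13, 10), (13, 13), (14, 2), (14, 5), (14, 10), (14, 13)]

Answer: no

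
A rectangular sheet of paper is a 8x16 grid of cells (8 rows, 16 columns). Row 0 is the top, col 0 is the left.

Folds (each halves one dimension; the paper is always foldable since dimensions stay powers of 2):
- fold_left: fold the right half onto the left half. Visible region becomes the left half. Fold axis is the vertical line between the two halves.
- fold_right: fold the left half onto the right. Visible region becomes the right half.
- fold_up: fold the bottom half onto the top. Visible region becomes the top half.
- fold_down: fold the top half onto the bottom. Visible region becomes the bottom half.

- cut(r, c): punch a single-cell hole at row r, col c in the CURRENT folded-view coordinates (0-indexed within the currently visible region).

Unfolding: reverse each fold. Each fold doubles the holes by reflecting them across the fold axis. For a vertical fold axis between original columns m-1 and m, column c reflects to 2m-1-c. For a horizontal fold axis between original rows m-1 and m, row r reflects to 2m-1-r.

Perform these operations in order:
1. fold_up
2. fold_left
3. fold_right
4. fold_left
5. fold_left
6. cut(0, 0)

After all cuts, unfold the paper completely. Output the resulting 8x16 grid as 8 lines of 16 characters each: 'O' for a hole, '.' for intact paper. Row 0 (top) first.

Answer: OOOOOOOOOOOOOOOO
................
................
................
................
................
................
OOOOOOOOOOOOOOOO

Derivation:
Op 1 fold_up: fold axis h@4; visible region now rows[0,4) x cols[0,16) = 4x16
Op 2 fold_left: fold axis v@8; visible region now rows[0,4) x cols[0,8) = 4x8
Op 3 fold_right: fold axis v@4; visible region now rows[0,4) x cols[4,8) = 4x4
Op 4 fold_left: fold axis v@6; visible region now rows[0,4) x cols[4,6) = 4x2
Op 5 fold_left: fold axis v@5; visible region now rows[0,4) x cols[4,5) = 4x1
Op 6 cut(0, 0): punch at orig (0,4); cuts so far [(0, 4)]; region rows[0,4) x cols[4,5) = 4x1
Unfold 1 (reflect across v@5): 2 holes -> [(0, 4), (0, 5)]
Unfold 2 (reflect across v@6): 4 holes -> [(0, 4), (0, 5), (0, 6), (0, 7)]
Unfold 3 (reflect across v@4): 8 holes -> [(0, 0), (0, 1), (0, 2), (0, 3), (0, 4), (0, 5), (0, 6), (0, 7)]
Unfold 4 (reflect across v@8): 16 holes -> [(0, 0), (0, 1), (0, 2), (0, 3), (0, 4), (0, 5), (0, 6), (0, 7), (0, 8), (0, 9), (0, 10), (0, 11), (0, 12), (0, 13), (0, 14), (0, 15)]
Unfold 5 (reflect across h@4): 32 holes -> [(0, 0), (0, 1), (0, 2), (0, 3), (0, 4), (0, 5), (0, 6), (0, 7), (0, 8), (0, 9), (0, 10), (0, 11), (0, 12), (0, 13), (0, 14), (0, 15), (7, 0), (7, 1), (7, 2), (7, 3), (7, 4), (7, 5), (7, 6), (7, 7), (7, 8), (7, 9), (7, 10), (7, 11), (7, 12), (7, 13), (7, 14), (7, 15)]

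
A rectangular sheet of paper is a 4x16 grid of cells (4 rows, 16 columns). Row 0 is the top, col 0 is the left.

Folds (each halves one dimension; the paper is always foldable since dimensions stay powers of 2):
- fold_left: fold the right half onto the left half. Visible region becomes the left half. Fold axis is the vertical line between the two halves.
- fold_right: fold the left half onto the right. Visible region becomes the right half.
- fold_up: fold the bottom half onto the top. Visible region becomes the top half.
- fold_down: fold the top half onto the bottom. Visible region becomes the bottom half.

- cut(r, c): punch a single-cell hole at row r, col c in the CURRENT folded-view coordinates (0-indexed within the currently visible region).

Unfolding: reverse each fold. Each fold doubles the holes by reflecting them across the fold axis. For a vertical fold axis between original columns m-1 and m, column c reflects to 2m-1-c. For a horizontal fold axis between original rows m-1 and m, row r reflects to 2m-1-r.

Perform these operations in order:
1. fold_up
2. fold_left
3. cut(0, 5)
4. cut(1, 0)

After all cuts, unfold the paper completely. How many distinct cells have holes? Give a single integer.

Answer: 8

Derivation:
Op 1 fold_up: fold axis h@2; visible region now rows[0,2) x cols[0,16) = 2x16
Op 2 fold_left: fold axis v@8; visible region now rows[0,2) x cols[0,8) = 2x8
Op 3 cut(0, 5): punch at orig (0,5); cuts so far [(0, 5)]; region rows[0,2) x cols[0,8) = 2x8
Op 4 cut(1, 0): punch at orig (1,0); cuts so far [(0, 5), (1, 0)]; region rows[0,2) x cols[0,8) = 2x8
Unfold 1 (reflect across v@8): 4 holes -> [(0, 5), (0, 10), (1, 0), (1, 15)]
Unfold 2 (reflect across h@2): 8 holes -> [(0, 5), (0, 10), (1, 0), (1, 15), (2, 0), (2, 15), (3, 5), (3, 10)]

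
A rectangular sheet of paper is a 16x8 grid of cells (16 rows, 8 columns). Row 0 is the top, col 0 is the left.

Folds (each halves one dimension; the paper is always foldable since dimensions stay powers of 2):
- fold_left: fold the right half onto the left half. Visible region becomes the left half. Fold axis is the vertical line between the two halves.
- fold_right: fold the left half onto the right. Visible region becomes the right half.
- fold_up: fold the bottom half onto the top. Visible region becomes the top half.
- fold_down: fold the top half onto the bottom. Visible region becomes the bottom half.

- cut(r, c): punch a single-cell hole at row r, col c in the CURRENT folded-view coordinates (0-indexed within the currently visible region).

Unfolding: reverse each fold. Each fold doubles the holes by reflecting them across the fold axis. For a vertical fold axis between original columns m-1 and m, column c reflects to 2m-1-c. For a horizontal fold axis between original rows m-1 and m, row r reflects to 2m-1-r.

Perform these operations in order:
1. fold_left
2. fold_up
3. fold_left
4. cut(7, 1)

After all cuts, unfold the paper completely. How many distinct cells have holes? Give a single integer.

Answer: 8

Derivation:
Op 1 fold_left: fold axis v@4; visible region now rows[0,16) x cols[0,4) = 16x4
Op 2 fold_up: fold axis h@8; visible region now rows[0,8) x cols[0,4) = 8x4
Op 3 fold_left: fold axis v@2; visible region now rows[0,8) x cols[0,2) = 8x2
Op 4 cut(7, 1): punch at orig (7,1); cuts so far [(7, 1)]; region rows[0,8) x cols[0,2) = 8x2
Unfold 1 (reflect across v@2): 2 holes -> [(7, 1), (7, 2)]
Unfold 2 (reflect across h@8): 4 holes -> [(7, 1), (7, 2), (8, 1), (8, 2)]
Unfold 3 (reflect across v@4): 8 holes -> [(7, 1), (7, 2), (7, 5), (7, 6), (8, 1), (8, 2), (8, 5), (8, 6)]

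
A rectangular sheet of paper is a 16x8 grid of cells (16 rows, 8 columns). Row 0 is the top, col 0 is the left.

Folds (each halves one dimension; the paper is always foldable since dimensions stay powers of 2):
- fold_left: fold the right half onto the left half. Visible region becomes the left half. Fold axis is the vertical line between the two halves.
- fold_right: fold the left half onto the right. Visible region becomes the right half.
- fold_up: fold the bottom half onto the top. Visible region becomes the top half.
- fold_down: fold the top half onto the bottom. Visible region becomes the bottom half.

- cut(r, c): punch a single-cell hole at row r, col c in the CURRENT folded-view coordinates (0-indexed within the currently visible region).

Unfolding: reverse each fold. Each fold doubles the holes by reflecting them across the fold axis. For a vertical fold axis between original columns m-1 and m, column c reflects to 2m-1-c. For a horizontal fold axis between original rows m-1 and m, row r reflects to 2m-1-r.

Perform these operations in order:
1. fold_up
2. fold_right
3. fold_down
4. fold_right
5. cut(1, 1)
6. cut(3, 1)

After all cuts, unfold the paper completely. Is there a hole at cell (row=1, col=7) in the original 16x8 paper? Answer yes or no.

Answer: no

Derivation:
Op 1 fold_up: fold axis h@8; visible region now rows[0,8) x cols[0,8) = 8x8
Op 2 fold_right: fold axis v@4; visible region now rows[0,8) x cols[4,8) = 8x4
Op 3 fold_down: fold axis h@4; visible region now rows[4,8) x cols[4,8) = 4x4
Op 4 fold_right: fold axis v@6; visible region now rows[4,8) x cols[6,8) = 4x2
Op 5 cut(1, 1): punch at orig (5,7); cuts so far [(5, 7)]; region rows[4,8) x cols[6,8) = 4x2
Op 6 cut(3, 1): punch at orig (7,7); cuts so far [(5, 7), (7, 7)]; region rows[4,8) x cols[6,8) = 4x2
Unfold 1 (reflect across v@6): 4 holes -> [(5, 4), (5, 7), (7, 4), (7, 7)]
Unfold 2 (reflect across h@4): 8 holes -> [(0, 4), (0, 7), (2, 4), (2, 7), (5, 4), (5, 7), (7, 4), (7, 7)]
Unfold 3 (reflect across v@4): 16 holes -> [(0, 0), (0, 3), (0, 4), (0, 7), (2, 0), (2, 3), (2, 4), (2, 7), (5, 0), (5, 3), (5, 4), (5, 7), (7, 0), (7, 3), (7, 4), (7, 7)]
Unfold 4 (reflect across h@8): 32 holes -> [(0, 0), (0, 3), (0, 4), (0, 7), (2, 0), (2, 3), (2, 4), (2, 7), (5, 0), (5, 3), (5, 4), (5, 7), (7, 0), (7, 3), (7, 4), (7, 7), (8, 0), (8, 3), (8, 4), (8, 7), (10, 0), (10, 3), (10, 4), (10, 7), (13, 0), (13, 3), (13, 4), (13, 7), (15, 0), (15, 3), (15, 4), (15, 7)]
Holes: [(0, 0), (0, 3), (0, 4), (0, 7), (2, 0), (2, 3), (2, 4), (2, 7), (5, 0), (5, 3), (5, 4), (5, 7), (7, 0), (7, 3), (7, 4), (7, 7), (8, 0), (8, 3), (8, 4), (8, 7), (10, 0), (10, 3), (10, 4), (10, 7), (13, 0), (13, 3), (13, 4), (13, 7), (15, 0), (15, 3), (15, 4), (15, 7)]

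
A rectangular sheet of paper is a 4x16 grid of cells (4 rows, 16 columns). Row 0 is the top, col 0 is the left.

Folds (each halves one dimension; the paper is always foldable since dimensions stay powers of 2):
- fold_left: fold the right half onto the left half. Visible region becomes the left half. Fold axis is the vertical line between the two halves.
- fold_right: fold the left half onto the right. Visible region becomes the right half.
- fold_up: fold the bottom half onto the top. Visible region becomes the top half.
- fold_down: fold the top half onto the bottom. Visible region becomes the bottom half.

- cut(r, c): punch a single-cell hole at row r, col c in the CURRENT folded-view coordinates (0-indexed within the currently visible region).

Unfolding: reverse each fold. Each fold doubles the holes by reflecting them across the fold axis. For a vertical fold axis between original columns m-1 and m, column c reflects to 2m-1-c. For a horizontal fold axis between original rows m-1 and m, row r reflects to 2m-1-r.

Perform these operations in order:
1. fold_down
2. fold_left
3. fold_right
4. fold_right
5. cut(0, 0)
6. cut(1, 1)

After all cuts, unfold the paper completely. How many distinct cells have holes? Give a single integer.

Answer: 32

Derivation:
Op 1 fold_down: fold axis h@2; visible region now rows[2,4) x cols[0,16) = 2x16
Op 2 fold_left: fold axis v@8; visible region now rows[2,4) x cols[0,8) = 2x8
Op 3 fold_right: fold axis v@4; visible region now rows[2,4) x cols[4,8) = 2x4
Op 4 fold_right: fold axis v@6; visible region now rows[2,4) x cols[6,8) = 2x2
Op 5 cut(0, 0): punch at orig (2,6); cuts so far [(2, 6)]; region rows[2,4) x cols[6,8) = 2x2
Op 6 cut(1, 1): punch at orig (3,7); cuts so far [(2, 6), (3, 7)]; region rows[2,4) x cols[6,8) = 2x2
Unfold 1 (reflect across v@6): 4 holes -> [(2, 5), (2, 6), (3, 4), (3, 7)]
Unfold 2 (reflect across v@4): 8 holes -> [(2, 1), (2, 2), (2, 5), (2, 6), (3, 0), (3, 3), (3, 4), (3, 7)]
Unfold 3 (reflect across v@8): 16 holes -> [(2, 1), (2, 2), (2, 5), (2, 6), (2, 9), (2, 10), (2, 13), (2, 14), (3, 0), (3, 3), (3, 4), (3, 7), (3, 8), (3, 11), (3, 12), (3, 15)]
Unfold 4 (reflect across h@2): 32 holes -> [(0, 0), (0, 3), (0, 4), (0, 7), (0, 8), (0, 11), (0, 12), (0, 15), (1, 1), (1, 2), (1, 5), (1, 6), (1, 9), (1, 10), (1, 13), (1, 14), (2, 1), (2, 2), (2, 5), (2, 6), (2, 9), (2, 10), (2, 13), (2, 14), (3, 0), (3, 3), (3, 4), (3, 7), (3, 8), (3, 11), (3, 12), (3, 15)]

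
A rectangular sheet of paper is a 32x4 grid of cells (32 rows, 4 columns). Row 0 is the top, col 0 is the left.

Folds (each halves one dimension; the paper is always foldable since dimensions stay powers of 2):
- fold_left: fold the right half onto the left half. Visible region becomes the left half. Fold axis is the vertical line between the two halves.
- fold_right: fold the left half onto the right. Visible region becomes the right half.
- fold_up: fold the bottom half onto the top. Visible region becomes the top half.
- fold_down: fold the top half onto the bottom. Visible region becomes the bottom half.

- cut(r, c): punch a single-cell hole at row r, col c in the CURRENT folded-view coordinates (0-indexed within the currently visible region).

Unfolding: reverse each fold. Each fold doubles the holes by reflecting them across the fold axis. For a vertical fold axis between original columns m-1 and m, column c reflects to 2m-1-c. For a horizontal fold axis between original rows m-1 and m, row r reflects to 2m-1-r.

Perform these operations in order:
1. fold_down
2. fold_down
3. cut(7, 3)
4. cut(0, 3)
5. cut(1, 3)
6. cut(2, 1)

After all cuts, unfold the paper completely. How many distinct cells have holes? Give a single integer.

Answer: 16

Derivation:
Op 1 fold_down: fold axis h@16; visible region now rows[16,32) x cols[0,4) = 16x4
Op 2 fold_down: fold axis h@24; visible region now rows[24,32) x cols[0,4) = 8x4
Op 3 cut(7, 3): punch at orig (31,3); cuts so far [(31, 3)]; region rows[24,32) x cols[0,4) = 8x4
Op 4 cut(0, 3): punch at orig (24,3); cuts so far [(24, 3), (31, 3)]; region rows[24,32) x cols[0,4) = 8x4
Op 5 cut(1, 3): punch at orig (25,3); cuts so far [(24, 3), (25, 3), (31, 3)]; region rows[24,32) x cols[0,4) = 8x4
Op 6 cut(2, 1): punch at orig (26,1); cuts so far [(24, 3), (25, 3), (26, 1), (31, 3)]; region rows[24,32) x cols[0,4) = 8x4
Unfold 1 (reflect across h@24): 8 holes -> [(16, 3), (21, 1), (22, 3), (23, 3), (24, 3), (25, 3), (26, 1), (31, 3)]
Unfold 2 (reflect across h@16): 16 holes -> [(0, 3), (5, 1), (6, 3), (7, 3), (8, 3), (9, 3), (10, 1), (15, 3), (16, 3), (21, 1), (22, 3), (23, 3), (24, 3), (25, 3), (26, 1), (31, 3)]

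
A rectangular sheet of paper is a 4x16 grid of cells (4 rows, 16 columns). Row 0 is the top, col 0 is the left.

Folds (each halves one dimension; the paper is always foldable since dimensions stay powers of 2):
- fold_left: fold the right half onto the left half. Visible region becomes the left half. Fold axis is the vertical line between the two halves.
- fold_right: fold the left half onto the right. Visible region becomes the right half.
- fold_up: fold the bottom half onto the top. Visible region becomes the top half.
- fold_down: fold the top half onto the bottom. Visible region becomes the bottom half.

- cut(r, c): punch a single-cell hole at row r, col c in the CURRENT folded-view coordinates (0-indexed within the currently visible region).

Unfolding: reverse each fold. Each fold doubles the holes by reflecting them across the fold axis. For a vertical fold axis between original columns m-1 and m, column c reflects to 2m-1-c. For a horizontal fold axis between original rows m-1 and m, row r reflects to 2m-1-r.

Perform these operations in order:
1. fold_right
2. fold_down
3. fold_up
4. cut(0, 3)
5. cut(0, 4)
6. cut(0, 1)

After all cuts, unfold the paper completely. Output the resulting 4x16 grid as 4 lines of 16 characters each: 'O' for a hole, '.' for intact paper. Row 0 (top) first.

Answer: ...OO.O..O.OO...
...OO.O..O.OO...
...OO.O..O.OO...
...OO.O..O.OO...

Derivation:
Op 1 fold_right: fold axis v@8; visible region now rows[0,4) x cols[8,16) = 4x8
Op 2 fold_down: fold axis h@2; visible region now rows[2,4) x cols[8,16) = 2x8
Op 3 fold_up: fold axis h@3; visible region now rows[2,3) x cols[8,16) = 1x8
Op 4 cut(0, 3): punch at orig (2,11); cuts so far [(2, 11)]; region rows[2,3) x cols[8,16) = 1x8
Op 5 cut(0, 4): punch at orig (2,12); cuts so far [(2, 11), (2, 12)]; region rows[2,3) x cols[8,16) = 1x8
Op 6 cut(0, 1): punch at orig (2,9); cuts so far [(2, 9), (2, 11), (2, 12)]; region rows[2,3) x cols[8,16) = 1x8
Unfold 1 (reflect across h@3): 6 holes -> [(2, 9), (2, 11), (2, 12), (3, 9), (3, 11), (3, 12)]
Unfold 2 (reflect across h@2): 12 holes -> [(0, 9), (0, 11), (0, 12), (1, 9), (1, 11), (1, 12), (2, 9), (2, 11), (2, 12), (3, 9), (3, 11), (3, 12)]
Unfold 3 (reflect across v@8): 24 holes -> [(0, 3), (0, 4), (0, 6), (0, 9), (0, 11), (0, 12), (1, 3), (1, 4), (1, 6), (1, 9), (1, 11), (1, 12), (2, 3), (2, 4), (2, 6), (2, 9), (2, 11), (2, 12), (3, 3), (3, 4), (3, 6), (3, 9), (3, 11), (3, 12)]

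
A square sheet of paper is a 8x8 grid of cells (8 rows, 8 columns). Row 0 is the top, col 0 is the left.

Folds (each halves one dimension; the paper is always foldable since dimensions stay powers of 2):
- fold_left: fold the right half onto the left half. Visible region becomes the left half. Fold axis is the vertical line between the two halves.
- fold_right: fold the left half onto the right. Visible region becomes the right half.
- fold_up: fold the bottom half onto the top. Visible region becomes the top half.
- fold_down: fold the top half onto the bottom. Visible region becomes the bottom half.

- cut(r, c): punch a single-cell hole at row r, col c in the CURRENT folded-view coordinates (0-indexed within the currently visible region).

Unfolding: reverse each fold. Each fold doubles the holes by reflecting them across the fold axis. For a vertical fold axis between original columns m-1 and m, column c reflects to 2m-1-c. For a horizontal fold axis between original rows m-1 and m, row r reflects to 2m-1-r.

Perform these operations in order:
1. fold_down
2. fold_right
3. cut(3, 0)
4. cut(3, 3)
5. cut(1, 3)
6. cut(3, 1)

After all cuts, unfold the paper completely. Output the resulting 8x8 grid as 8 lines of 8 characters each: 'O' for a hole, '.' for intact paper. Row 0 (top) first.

Op 1 fold_down: fold axis h@4; visible region now rows[4,8) x cols[0,8) = 4x8
Op 2 fold_right: fold axis v@4; visible region now rows[4,8) x cols[4,8) = 4x4
Op 3 cut(3, 0): punch at orig (7,4); cuts so far [(7, 4)]; region rows[4,8) x cols[4,8) = 4x4
Op 4 cut(3, 3): punch at orig (7,7); cuts so far [(7, 4), (7, 7)]; region rows[4,8) x cols[4,8) = 4x4
Op 5 cut(1, 3): punch at orig (5,7); cuts so far [(5, 7), (7, 4), (7, 7)]; region rows[4,8) x cols[4,8) = 4x4
Op 6 cut(3, 1): punch at orig (7,5); cuts so far [(5, 7), (7, 4), (7, 5), (7, 7)]; region rows[4,8) x cols[4,8) = 4x4
Unfold 1 (reflect across v@4): 8 holes -> [(5, 0), (5, 7), (7, 0), (7, 2), (7, 3), (7, 4), (7, 5), (7, 7)]
Unfold 2 (reflect across h@4): 16 holes -> [(0, 0), (0, 2), (0, 3), (0, 4), (0, 5), (0, 7), (2, 0), (2, 7), (5, 0), (5, 7), (7, 0), (7, 2), (7, 3), (7, 4), (7, 5), (7, 7)]

Answer: O.OOOO.O
........
O......O
........
........
O......O
........
O.OOOO.O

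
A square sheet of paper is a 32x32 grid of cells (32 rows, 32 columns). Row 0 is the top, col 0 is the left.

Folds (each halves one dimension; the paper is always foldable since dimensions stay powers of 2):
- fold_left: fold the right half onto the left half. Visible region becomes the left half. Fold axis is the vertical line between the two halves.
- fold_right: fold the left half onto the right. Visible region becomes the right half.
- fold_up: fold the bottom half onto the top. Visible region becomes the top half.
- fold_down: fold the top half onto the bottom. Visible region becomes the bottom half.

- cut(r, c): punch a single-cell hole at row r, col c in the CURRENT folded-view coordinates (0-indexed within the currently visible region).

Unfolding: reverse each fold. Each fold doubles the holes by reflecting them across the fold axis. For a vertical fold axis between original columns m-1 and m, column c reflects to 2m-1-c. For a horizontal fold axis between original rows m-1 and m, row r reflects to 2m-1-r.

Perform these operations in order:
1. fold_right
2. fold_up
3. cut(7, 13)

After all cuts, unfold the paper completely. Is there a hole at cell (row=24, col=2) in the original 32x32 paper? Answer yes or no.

Answer: yes

Derivation:
Op 1 fold_right: fold axis v@16; visible region now rows[0,32) x cols[16,32) = 32x16
Op 2 fold_up: fold axis h@16; visible region now rows[0,16) x cols[16,32) = 16x16
Op 3 cut(7, 13): punch at orig (7,29); cuts so far [(7, 29)]; region rows[0,16) x cols[16,32) = 16x16
Unfold 1 (reflect across h@16): 2 holes -> [(7, 29), (24, 29)]
Unfold 2 (reflect across v@16): 4 holes -> [(7, 2), (7, 29), (24, 2), (24, 29)]
Holes: [(7, 2), (7, 29), (24, 2), (24, 29)]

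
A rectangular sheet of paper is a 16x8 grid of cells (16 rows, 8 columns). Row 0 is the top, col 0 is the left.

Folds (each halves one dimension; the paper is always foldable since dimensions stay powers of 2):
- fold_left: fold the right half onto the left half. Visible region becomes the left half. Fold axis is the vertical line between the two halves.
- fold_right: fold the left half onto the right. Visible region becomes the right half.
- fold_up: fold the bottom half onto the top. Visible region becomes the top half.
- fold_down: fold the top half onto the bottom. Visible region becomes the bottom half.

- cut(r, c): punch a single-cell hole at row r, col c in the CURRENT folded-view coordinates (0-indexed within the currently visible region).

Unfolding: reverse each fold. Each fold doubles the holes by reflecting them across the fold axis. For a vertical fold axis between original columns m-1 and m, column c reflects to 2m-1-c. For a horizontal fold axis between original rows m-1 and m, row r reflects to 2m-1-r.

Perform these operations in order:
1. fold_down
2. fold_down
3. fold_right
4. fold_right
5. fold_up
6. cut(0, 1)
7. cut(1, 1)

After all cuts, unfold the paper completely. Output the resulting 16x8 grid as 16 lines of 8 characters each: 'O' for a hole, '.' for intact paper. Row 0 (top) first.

Answer: O..OO..O
O..OO..O
O..OO..O
O..OO..O
O..OO..O
O..OO..O
O..OO..O
O..OO..O
O..OO..O
O..OO..O
O..OO..O
O..OO..O
O..OO..O
O..OO..O
O..OO..O
O..OO..O

Derivation:
Op 1 fold_down: fold axis h@8; visible region now rows[8,16) x cols[0,8) = 8x8
Op 2 fold_down: fold axis h@12; visible region now rows[12,16) x cols[0,8) = 4x8
Op 3 fold_right: fold axis v@4; visible region now rows[12,16) x cols[4,8) = 4x4
Op 4 fold_right: fold axis v@6; visible region now rows[12,16) x cols[6,8) = 4x2
Op 5 fold_up: fold axis h@14; visible region now rows[12,14) x cols[6,8) = 2x2
Op 6 cut(0, 1): punch at orig (12,7); cuts so far [(12, 7)]; region rows[12,14) x cols[6,8) = 2x2
Op 7 cut(1, 1): punch at orig (13,7); cuts so far [(12, 7), (13, 7)]; region rows[12,14) x cols[6,8) = 2x2
Unfold 1 (reflect across h@14): 4 holes -> [(12, 7), (13, 7), (14, 7), (15, 7)]
Unfold 2 (reflect across v@6): 8 holes -> [(12, 4), (12, 7), (13, 4), (13, 7), (14, 4), (14, 7), (15, 4), (15, 7)]
Unfold 3 (reflect across v@4): 16 holes -> [(12, 0), (12, 3), (12, 4), (12, 7), (13, 0), (13, 3), (13, 4), (13, 7), (14, 0), (14, 3), (14, 4), (14, 7), (15, 0), (15, 3), (15, 4), (15, 7)]
Unfold 4 (reflect across h@12): 32 holes -> [(8, 0), (8, 3), (8, 4), (8, 7), (9, 0), (9, 3), (9, 4), (9, 7), (10, 0), (10, 3), (10, 4), (10, 7), (11, 0), (11, 3), (11, 4), (11, 7), (12, 0), (12, 3), (12, 4), (12, 7), (13, 0), (13, 3), (13, 4), (13, 7), (14, 0), (14, 3), (14, 4), (14, 7), (15, 0), (15, 3), (15, 4), (15, 7)]
Unfold 5 (reflect across h@8): 64 holes -> [(0, 0), (0, 3), (0, 4), (0, 7), (1, 0), (1, 3), (1, 4), (1, 7), (2, 0), (2, 3), (2, 4), (2, 7), (3, 0), (3, 3), (3, 4), (3, 7), (4, 0), (4, 3), (4, 4), (4, 7), (5, 0), (5, 3), (5, 4), (5, 7), (6, 0), (6, 3), (6, 4), (6, 7), (7, 0), (7, 3), (7, 4), (7, 7), (8, 0), (8, 3), (8, 4), (8, 7), (9, 0), (9, 3), (9, 4), (9, 7), (10, 0), (10, 3), (10, 4), (10, 7), (11, 0), (11, 3), (11, 4), (11, 7), (12, 0), (12, 3), (12, 4), (12, 7), (13, 0), (13, 3), (13, 4), (13, 7), (14, 0), (14, 3), (14, 4), (14, 7), (15, 0), (15, 3), (15, 4), (15, 7)]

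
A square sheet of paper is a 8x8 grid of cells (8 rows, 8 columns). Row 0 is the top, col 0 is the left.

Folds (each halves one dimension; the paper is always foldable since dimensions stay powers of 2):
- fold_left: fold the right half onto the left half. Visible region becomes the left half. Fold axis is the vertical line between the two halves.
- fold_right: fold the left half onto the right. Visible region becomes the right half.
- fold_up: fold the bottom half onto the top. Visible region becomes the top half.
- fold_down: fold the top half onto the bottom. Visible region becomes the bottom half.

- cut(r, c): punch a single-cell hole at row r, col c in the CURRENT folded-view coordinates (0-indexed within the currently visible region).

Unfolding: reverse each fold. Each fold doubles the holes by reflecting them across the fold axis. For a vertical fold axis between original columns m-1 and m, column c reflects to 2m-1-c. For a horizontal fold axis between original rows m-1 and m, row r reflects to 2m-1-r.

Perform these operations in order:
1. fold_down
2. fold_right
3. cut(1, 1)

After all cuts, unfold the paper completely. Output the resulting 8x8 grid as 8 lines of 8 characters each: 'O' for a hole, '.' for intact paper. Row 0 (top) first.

Op 1 fold_down: fold axis h@4; visible region now rows[4,8) x cols[0,8) = 4x8
Op 2 fold_right: fold axis v@4; visible region now rows[4,8) x cols[4,8) = 4x4
Op 3 cut(1, 1): punch at orig (5,5); cuts so far [(5, 5)]; region rows[4,8) x cols[4,8) = 4x4
Unfold 1 (reflect across v@4): 2 holes -> [(5, 2), (5, 5)]
Unfold 2 (reflect across h@4): 4 holes -> [(2, 2), (2, 5), (5, 2), (5, 5)]

Answer: ........
........
..O..O..
........
........
..O..O..
........
........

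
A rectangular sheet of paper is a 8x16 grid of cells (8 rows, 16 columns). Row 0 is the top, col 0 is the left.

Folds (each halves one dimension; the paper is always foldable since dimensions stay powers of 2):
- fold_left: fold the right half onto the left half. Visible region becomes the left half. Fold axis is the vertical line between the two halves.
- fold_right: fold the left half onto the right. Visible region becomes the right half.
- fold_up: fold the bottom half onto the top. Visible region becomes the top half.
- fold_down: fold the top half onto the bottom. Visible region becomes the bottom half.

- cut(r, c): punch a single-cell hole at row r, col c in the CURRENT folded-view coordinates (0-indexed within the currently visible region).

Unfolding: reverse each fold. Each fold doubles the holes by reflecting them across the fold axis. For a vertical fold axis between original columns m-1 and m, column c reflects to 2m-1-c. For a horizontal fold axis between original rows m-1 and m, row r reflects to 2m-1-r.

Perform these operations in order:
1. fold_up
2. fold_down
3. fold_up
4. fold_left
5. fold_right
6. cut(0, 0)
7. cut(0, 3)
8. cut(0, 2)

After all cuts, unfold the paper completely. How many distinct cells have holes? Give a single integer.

Op 1 fold_up: fold axis h@4; visible region now rows[0,4) x cols[0,16) = 4x16
Op 2 fold_down: fold axis h@2; visible region now rows[2,4) x cols[0,16) = 2x16
Op 3 fold_up: fold axis h@3; visible region now rows[2,3) x cols[0,16) = 1x16
Op 4 fold_left: fold axis v@8; visible region now rows[2,3) x cols[0,8) = 1x8
Op 5 fold_right: fold axis v@4; visible region now rows[2,3) x cols[4,8) = 1x4
Op 6 cut(0, 0): punch at orig (2,4); cuts so far [(2, 4)]; region rows[2,3) x cols[4,8) = 1x4
Op 7 cut(0, 3): punch at orig (2,7); cuts so far [(2, 4), (2, 7)]; region rows[2,3) x cols[4,8) = 1x4
Op 8 cut(0, 2): punch at orig (2,6); cuts so far [(2, 4), (2, 6), (2, 7)]; region rows[2,3) x cols[4,8) = 1x4
Unfold 1 (reflect across v@4): 6 holes -> [(2, 0), (2, 1), (2, 3), (2, 4), (2, 6), (2, 7)]
Unfold 2 (reflect across v@8): 12 holes -> [(2, 0), (2, 1), (2, 3), (2, 4), (2, 6), (2, 7), (2, 8), (2, 9), (2, 11), (2, 12), (2, 14), (2, 15)]
Unfold 3 (reflect across h@3): 24 holes -> [(2, 0), (2, 1), (2, 3), (2, 4), (2, 6), (2, 7), (2, 8), (2, 9), (2, 11), (2, 12), (2, 14), (2, 15), (3, 0), (3, 1), (3, 3), (3, 4), (3, 6), (3, 7), (3, 8), (3, 9), (3, 11), (3, 12), (3, 14), (3, 15)]
Unfold 4 (reflect across h@2): 48 holes -> [(0, 0), (0, 1), (0, 3), (0, 4), (0, 6), (0, 7), (0, 8), (0, 9), (0, 11), (0, 12), (0, 14), (0, 15), (1, 0), (1, 1), (1, 3), (1, 4), (1, 6), (1, 7), (1, 8), (1, 9), (1, 11), (1, 12), (1, 14), (1, 15), (2, 0), (2, 1), (2, 3), (2, 4), (2, 6), (2, 7), (2, 8), (2, 9), (2, 11), (2, 12), (2, 14), (2, 15), (3, 0), (3, 1), (3, 3), (3, 4), (3, 6), (3, 7), (3, 8), (3, 9), (3, 11), (3, 12), (3, 14), (3, 15)]
Unfold 5 (reflect across h@4): 96 holes -> [(0, 0), (0, 1), (0, 3), (0, 4), (0, 6), (0, 7), (0, 8), (0, 9), (0, 11), (0, 12), (0, 14), (0, 15), (1, 0), (1, 1), (1, 3), (1, 4), (1, 6), (1, 7), (1, 8), (1, 9), (1, 11), (1, 12), (1, 14), (1, 15), (2, 0), (2, 1), (2, 3), (2, 4), (2, 6), (2, 7), (2, 8), (2, 9), (2, 11), (2, 12), (2, 14), (2, 15), (3, 0), (3, 1), (3, 3), (3, 4), (3, 6), (3, 7), (3, 8), (3, 9), (3, 11), (3, 12), (3, 14), (3, 15), (4, 0), (4, 1), (4, 3), (4, 4), (4, 6), (4, 7), (4, 8), (4, 9), (4, 11), (4, 12), (4, 14), (4, 15), (5, 0), (5, 1), (5, 3), (5, 4), (5, 6), (5, 7), (5, 8), (5, 9), (5, 11), (5, 12), (5, 14), (5, 15), (6, 0), (6, 1), (6, 3), (6, 4), (6, 6), (6, 7), (6, 8), (6, 9), (6, 11), (6, 12), (6, 14), (6, 15), (7, 0), (7, 1), (7, 3), (7, 4), (7, 6), (7, 7), (7, 8), (7, 9), (7, 11), (7, 12), (7, 14), (7, 15)]

Answer: 96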